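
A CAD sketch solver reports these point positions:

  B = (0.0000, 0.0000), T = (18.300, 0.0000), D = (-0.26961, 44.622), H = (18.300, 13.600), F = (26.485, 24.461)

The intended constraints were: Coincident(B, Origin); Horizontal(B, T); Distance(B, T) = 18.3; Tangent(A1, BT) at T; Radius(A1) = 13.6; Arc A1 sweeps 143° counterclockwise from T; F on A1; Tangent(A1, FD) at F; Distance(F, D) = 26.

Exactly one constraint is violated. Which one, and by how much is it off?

Distance(F, D) = 26 — off by 7.50.

B = (0.00, 0.00) ✓; B.y = 0.00, T.y = 0.00 ✓; |BT| = 18.30 ✓; ∠(HT, TB) = 90.00° ✓; |HT| = 13.60 ✓; bearing(H→F) − bearing(H→T) = 143.0° ✓; |HF| = 13.60 ✓; ∠(HF, FD) = 90.00° ✓; |FD| = 33.50 ✗.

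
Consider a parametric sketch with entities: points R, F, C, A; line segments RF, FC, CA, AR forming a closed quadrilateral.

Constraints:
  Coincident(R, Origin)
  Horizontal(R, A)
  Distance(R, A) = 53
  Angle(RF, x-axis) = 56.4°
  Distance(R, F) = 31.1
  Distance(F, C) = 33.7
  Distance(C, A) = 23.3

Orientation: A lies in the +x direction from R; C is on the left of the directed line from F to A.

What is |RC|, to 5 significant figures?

55.847

Checks: R = (0.00, 0.00) ✓; |FC| = 33.70 ✓; |CA| = 23.30 ✓.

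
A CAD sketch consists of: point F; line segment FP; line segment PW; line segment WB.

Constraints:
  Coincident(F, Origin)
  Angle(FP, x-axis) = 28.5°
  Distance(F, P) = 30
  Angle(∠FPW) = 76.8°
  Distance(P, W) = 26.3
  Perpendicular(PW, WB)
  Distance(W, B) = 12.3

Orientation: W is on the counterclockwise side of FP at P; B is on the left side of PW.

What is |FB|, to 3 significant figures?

25.8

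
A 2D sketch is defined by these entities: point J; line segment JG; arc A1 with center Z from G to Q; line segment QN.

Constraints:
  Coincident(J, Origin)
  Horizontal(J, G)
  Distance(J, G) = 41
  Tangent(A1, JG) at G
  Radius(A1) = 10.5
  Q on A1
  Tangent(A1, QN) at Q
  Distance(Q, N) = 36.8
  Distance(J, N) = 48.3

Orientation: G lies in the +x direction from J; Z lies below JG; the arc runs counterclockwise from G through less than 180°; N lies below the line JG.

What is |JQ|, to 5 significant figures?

31.824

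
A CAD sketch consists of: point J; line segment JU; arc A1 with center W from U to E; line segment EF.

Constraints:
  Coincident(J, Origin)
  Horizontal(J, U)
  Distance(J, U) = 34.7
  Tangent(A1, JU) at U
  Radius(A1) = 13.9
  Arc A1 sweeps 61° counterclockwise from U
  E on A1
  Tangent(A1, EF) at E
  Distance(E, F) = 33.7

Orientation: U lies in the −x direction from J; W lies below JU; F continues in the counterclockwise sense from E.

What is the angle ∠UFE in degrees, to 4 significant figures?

8.876°

On A1, U sits at bearing 90° from W; a 61° counterclockwise sweep puts E at bearing 151°, so E = W + 13.9·(cos 151°, sin 151°) = (-46.86, -7.161). Since A1 is tangent to EF there, WE ⟂ EF, so EF runs along (−sin 151°, cos 151°); with |EF| = 33.7, F = (-63.20, -36.64). Then cos ∠UFE = FU·FE / (|FU||FE|), giving 8.876°.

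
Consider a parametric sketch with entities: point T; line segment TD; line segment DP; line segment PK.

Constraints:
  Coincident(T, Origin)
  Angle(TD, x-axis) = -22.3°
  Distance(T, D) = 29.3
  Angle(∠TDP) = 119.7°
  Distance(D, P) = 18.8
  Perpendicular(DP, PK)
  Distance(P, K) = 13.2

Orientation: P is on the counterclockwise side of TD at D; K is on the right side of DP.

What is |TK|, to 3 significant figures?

51.0

T is at the origin; TD runs at -22.3° with length 29.3, so D = 29.3·(cos -22.3°, sin -22.3°) = (27.1, -11.1). ∠TDP = 119.7°, so DP runs at -22.3° + (180° − 119.7°) = 38.0° from the x-axis; with |DP| = 18.8, P = D + 18.8·(cos 38.0°, sin 38.0°) = (41.9, 0.456). The perpendicularity gives PK at right angles to DP; with |PK| = 13.2 on the right of DP, K = P + 13.2·(0.616, -0.788) = (50.0, -9.95). Then |TK| = |K − T| = 51.0.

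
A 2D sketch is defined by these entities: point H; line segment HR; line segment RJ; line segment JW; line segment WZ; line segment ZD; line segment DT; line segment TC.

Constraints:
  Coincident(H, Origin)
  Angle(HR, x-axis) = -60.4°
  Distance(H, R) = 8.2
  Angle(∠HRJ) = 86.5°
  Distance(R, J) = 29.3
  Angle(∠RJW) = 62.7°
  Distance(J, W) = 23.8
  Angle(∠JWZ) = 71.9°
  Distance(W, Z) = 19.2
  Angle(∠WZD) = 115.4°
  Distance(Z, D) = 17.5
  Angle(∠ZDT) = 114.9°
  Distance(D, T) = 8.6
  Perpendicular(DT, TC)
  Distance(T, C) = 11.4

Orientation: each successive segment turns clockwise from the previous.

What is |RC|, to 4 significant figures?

20.50

H is at the origin; HR runs at -60.4° with length 8.2, so R = (4.050, -7.130). ∠HRJ = 86.5° gives RJ at -153.9° from the x-axis; with |RJ| = 29.3, J = (-22.26, -20.02). ∠RJW = 62.7° gives JW at 88.80° from the x-axis; with |JW| = 23.8, W = (-21.76, 3.775). ∠JWZ = 71.9° gives WZ at -19.30° from the x-axis; with |WZ| = 19.2, Z = (-3.642, -2.571). ∠WZD = 115.4° gives ZD at -83.90° from the x-axis; with |ZD| = 17.5, D = (-1.783, -19.97). ∠ZDT = 114.9° gives DT at -149.0° from the x-axis; with |DT| = 8.6, T = (-9.154, -24.40). DT is perpendicular to TC, so TC runs at 121.0°; with |TC| = 11.4, C = (-15.03, -14.63). Then |RC| = |C − R| = 20.50.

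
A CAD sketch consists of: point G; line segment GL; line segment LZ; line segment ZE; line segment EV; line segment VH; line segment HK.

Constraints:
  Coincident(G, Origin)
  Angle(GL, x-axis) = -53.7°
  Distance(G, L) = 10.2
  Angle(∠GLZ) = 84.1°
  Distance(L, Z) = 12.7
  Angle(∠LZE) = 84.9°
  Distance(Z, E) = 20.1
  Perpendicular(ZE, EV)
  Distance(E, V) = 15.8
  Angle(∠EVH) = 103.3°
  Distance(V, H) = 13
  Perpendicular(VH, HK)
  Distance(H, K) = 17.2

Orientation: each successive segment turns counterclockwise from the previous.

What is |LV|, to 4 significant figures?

19.23

G is at the origin; GL runs at -53.7° with length 10.2, so L = (6.039, -8.220). ∠GLZ = 84.1° gives LZ at 42.20° from the x-axis; with |LZ| = 12.7, Z = (15.45, 0.3104). ∠LZE = 84.9° gives ZE at 137.3° from the x-axis; with |ZE| = 20.1, E = (0.6750, 13.94). ZE ⟂ EV, so EV runs at -132.7°; with |EV| = 15.8, V = (-10.04, 2.330). Then |LV| = |V − L| = 19.23.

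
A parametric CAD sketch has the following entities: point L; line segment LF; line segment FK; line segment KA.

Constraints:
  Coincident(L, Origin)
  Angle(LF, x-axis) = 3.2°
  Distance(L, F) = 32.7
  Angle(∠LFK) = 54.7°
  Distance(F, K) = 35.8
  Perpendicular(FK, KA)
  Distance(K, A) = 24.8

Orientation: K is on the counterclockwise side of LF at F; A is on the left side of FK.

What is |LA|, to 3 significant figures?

17.0

∠LFK = 54.7°, so FK runs at 3.2° + (180° − 54.7°) = 128° from the x-axis; with |FK| = 35.8, K = F + 35.8·(cos 128°, sin 128°) = (10.4, 29.8). FK ⟂ KA; with |KA| = 24.8 on the left of FK, A = K + 24.8·(-0.783, -0.623) = (-9.05, 14.4). Then |LA| = |A − L| = 17.0.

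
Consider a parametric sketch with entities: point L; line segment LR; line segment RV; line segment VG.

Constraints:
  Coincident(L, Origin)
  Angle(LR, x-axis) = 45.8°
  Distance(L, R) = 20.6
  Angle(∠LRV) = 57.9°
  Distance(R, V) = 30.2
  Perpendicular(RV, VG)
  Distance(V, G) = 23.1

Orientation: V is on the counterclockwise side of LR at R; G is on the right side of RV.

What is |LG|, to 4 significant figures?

44.89

L is at the origin; LR runs at 45.8° with length 20.6, so R = 20.6·(cos 45.8°, sin 45.8°) = (14.36, 14.77). ∠LRV = 57.9°, so RV runs at 45.8° + (180° − 57.9°) = 167.9° from the x-axis; with |RV| = 30.2, V = R + 30.2·(cos 167.9°, sin 167.9°) = (-15.17, 21.10). RV ⟂ VG; with |VG| = 23.1 on the right of RV, G = V + 23.1·(0.2096, 0.9778) = (-10.33, 43.69). Then |LG| = |G − L| = 44.89.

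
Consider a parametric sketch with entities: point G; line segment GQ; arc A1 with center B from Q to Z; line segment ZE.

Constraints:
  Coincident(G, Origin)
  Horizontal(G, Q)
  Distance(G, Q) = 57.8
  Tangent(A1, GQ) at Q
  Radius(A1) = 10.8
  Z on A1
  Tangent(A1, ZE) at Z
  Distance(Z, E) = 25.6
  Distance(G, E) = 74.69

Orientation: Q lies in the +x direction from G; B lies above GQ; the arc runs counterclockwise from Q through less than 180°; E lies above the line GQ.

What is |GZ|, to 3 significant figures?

69.6

Checks: |BZ| = 10.80 ✓; ∠(BZ, ZE) = 90.00° ✓; |ZE| = 25.60 ✓; |GE| = 74.69 ✓.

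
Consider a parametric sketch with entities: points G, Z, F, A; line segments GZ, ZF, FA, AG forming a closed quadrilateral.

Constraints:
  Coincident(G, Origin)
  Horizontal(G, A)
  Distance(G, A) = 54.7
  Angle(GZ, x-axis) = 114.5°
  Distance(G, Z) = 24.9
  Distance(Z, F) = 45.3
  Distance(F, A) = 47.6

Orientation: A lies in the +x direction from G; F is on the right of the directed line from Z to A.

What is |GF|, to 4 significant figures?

20.47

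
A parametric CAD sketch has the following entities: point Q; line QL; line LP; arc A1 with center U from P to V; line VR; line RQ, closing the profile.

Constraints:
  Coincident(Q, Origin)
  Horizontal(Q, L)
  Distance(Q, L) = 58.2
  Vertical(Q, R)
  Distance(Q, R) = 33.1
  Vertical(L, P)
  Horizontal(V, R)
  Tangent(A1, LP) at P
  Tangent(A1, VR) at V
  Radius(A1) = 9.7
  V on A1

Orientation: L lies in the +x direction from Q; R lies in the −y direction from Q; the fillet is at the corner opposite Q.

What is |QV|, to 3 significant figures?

58.7

Q is at the origin; QL is horizontal with |QL| = 58.2 and L on the +x side, so L = (58.2, 0.00). QR is vertical with |QR| = 33.1 and R on the −y side, so R = (0.00, -33.1). The virtual corner opposite Q is at (58.2, -33.1). A1 meets LP tangentially, so UP is at right angles to LP and A1 meets VR tangentially, so UV is at right angles to VR, with radius 9.7, so the center U sits 9.7 in from both sides at U = (48.5, -23.4). That places the tangent points at P = (58.2, -23.4) on LP and V = (48.5, -33.1) on VR. Then |QV| = |V − Q| = 58.7.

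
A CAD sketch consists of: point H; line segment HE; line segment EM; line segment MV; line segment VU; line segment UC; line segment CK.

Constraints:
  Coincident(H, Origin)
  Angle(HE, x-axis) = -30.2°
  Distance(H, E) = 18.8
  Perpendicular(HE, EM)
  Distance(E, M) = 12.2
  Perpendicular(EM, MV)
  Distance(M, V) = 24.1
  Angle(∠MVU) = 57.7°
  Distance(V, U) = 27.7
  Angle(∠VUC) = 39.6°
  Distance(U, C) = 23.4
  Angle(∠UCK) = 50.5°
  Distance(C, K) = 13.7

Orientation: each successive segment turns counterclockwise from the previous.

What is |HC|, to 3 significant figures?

17.3

H is at the origin; HE runs at -30.2° with length 18.8, so E = (16.2, -9.46). The perpendicularity gives EM at right angles to HE, so EM runs at 59.8°; with |EM| = 12.2, M = (22.4, 1.09). EM ⟂ MV, so MV runs at 150°; with |MV| = 24.1, V = (1.56, 13.2). ∠MVU = 57.7° gives VU at -87.9° from the x-axis; with |VU| = 27.7, U = (2.57, -14.5). ∠VUC = 39.6° gives UC at 52.5° from the x-axis; with |UC| = 23.4, C = (16.8, 4.09). Then |HC| = |C − H| = 17.3.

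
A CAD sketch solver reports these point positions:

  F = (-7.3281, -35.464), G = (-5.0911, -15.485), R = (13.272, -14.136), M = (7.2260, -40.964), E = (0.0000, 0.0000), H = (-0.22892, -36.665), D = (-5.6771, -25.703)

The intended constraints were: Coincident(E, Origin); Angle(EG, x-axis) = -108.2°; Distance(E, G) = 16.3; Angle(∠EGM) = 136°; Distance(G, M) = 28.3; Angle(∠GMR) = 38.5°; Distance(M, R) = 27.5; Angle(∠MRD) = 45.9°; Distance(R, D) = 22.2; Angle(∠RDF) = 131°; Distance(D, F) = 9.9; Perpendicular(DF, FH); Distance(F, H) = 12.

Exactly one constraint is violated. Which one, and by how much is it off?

Distance(F, H) = 12 — off by 4.80.

E = (0.00, 0.00) ✓; EG at -108.2° ✓; |EG| = 16.30 ✓; ∠EGM = 136.0° ✓; |GM| = 28.30 ✓; ∠GMR = 38.50° ✓; |MR| = 27.50 ✓; ∠MRD = 45.90° ✓; |RD| = 22.20 ✓; ∠RDF = 131.0° ✓; |DF| = 9.900 ✓; ∠(DF, FH) = 90.00° ✓; |FH| = 7.200 ✗.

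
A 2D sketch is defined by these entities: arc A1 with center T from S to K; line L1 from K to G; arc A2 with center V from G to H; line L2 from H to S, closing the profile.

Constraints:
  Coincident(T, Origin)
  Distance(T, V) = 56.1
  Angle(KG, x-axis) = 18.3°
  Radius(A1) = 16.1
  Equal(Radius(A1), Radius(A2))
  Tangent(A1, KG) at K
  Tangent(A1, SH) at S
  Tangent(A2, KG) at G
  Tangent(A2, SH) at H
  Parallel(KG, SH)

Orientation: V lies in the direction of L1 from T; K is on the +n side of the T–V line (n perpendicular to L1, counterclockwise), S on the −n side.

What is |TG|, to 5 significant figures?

58.365

The slot axis is L1's direction at 18.3°, so u = (cos 18.3°, sin 18.3°) = (0.94943, 0.31399) and n = (−sin 18.3°, cos 18.3°) = (-0.31399, 0.94943). T is at the origin and V lies 56.1 along u from T, so V = 56.1·u = (53.263, 17.615). Tangency of A1 to both parallel lines with radius 16.1 puts K and S at T ± 16.1·n: K = (-5.0553, 15.286), S = (5.0553, -15.286). Equal radii place G and H the same way about V: G = V + 16.1·n = (48.207, 32.901), H = V − 16.1·n = (58.318, 2.3292). Then |TG| = |G − T| = 58.365.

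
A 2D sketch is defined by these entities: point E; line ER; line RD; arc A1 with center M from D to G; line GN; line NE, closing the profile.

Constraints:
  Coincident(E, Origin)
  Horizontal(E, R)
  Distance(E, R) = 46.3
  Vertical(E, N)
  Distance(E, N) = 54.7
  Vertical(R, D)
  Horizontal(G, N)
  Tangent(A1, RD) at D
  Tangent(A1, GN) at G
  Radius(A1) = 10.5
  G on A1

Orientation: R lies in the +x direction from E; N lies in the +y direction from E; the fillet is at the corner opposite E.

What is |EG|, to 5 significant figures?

65.374

E is at the origin; ER is horizontal with |ER| = 46.3 and R on the +x side, so R = (46.300, 0.0000). E and N share the same x with |EN| = 54.7 and N on the +y side, so N = (0.0000, 54.700). The virtual corner opposite E is at (46.300, 54.700). The tangent condition forces MD to be normal to RD and A1 meets GN tangentially, so MG is at right angles to GN, with radius 10.5, so the center M sits 10.5 in from both sides at M = (35.800, 44.200). That places the tangent points at D = (46.300, 44.200) on RD and G = (35.800, 54.700) on GN. Then |EG| = |G − E| = 65.374.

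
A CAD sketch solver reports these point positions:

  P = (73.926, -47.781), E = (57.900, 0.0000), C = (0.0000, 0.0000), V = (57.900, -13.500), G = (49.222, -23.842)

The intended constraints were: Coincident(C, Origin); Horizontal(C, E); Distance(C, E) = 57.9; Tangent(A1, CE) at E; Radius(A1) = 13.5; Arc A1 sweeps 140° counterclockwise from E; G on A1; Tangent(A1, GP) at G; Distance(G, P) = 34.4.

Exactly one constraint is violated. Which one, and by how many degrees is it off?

Tangent(A1, GP) at G — off by 4.10°.

C = (0.00, 0.00) ✓; C.y = 0.00, E.y = 0.00 ✓; |CE| = 57.90 ✓; ∠(VE, EC) = 90.00° ✓; |VE| = 13.50 ✓; bearing(V→G) − bearing(V→E) = 140.0° ✓; |VG| = 13.50 ✓; ∠(VG, GP) = 94.10° ✗; |GP| = 34.40 ✓.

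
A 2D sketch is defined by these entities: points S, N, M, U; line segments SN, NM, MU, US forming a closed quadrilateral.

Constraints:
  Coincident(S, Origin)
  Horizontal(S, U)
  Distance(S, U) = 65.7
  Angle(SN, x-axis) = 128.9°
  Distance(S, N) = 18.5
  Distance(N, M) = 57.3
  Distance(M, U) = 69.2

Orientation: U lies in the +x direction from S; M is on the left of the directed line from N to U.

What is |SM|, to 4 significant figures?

62.98

Checks: |NM| = 57.30 ✓; |MU| = 69.20 ✓.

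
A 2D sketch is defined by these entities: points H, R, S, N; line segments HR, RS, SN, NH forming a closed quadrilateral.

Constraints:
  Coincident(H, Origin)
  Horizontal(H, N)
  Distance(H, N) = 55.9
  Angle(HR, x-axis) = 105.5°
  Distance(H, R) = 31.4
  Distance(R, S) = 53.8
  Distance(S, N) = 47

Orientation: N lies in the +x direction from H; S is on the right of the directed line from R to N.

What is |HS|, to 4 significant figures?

23.10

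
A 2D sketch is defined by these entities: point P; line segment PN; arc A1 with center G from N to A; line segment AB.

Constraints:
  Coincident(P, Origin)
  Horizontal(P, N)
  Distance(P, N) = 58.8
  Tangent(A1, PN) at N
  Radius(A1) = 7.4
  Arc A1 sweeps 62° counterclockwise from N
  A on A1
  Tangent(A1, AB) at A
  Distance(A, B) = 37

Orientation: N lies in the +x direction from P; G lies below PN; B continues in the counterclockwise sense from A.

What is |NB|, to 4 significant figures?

43.71

P is at the origin; P and N share the same y with |PN| = 58.8 and N on the +x side, so N = (58.80, 0.000). Since A1 is tangent to PN there, GN ⟂ PN, so G = N + (0, -7.4) = (58.80, -7.400). On A1, N sits at bearing 90° from G; a 62° counterclockwise sweep puts A at bearing 152°, so A = G + 7.4·(cos 152°, sin 152°) = (52.27, -3.926). Since A1 is tangent to AB there, GA ⟂ AB, so AB runs along (−sin 152°, cos 152°); with |AB| = 37.0, B = (34.90, -36.59). Then |NB| = |B − N| = 43.71.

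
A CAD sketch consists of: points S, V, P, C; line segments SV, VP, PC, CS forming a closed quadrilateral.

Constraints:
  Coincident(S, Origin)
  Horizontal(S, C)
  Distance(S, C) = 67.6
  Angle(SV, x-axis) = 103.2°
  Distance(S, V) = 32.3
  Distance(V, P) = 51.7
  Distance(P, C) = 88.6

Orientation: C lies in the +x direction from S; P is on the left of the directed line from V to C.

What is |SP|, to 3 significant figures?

77.8

S is at the origin; S and C share the same y with |SC| = 67.6 and C in +x, so C = (67.6, 0). SV runs at 103.2° with |SV| = 32.3, so V = (-7.38, 31.4). P is determined by |VP| = 51.7 and |PC| = 88.6 together: it lies at the intersection of circle(V, 51.7) and circle(C, 88.6). With |VC| = 81.3, the foot of the radical line on VC is 8.81 from V and the perpendicular offset is √(51.7² − 8.81²) = 50.9. Taking the left-of-VC solution: P = (20.5, 75.0).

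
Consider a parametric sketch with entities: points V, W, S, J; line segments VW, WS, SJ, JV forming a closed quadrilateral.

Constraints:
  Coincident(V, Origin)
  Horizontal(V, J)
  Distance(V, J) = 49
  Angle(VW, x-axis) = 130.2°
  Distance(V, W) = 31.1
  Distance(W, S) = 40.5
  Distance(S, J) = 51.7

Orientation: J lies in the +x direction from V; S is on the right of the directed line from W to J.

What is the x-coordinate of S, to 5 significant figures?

-1.2613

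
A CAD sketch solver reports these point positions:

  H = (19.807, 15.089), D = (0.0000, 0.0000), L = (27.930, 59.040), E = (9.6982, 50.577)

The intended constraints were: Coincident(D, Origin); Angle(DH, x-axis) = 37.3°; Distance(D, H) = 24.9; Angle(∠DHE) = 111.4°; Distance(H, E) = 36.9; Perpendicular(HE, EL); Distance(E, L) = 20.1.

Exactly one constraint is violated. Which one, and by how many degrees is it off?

Perpendicular(HE, EL) — off by 9.00°.

D = (0.00, 0.00) ✓; DH at 37.30° ✓; |DH| = 24.90 ✓; ∠DHE = 111.4° ✓; |HE| = 36.90 ✓; ∠(HE, EL) = 81.00° ✗; |EL| = 20.10 ✓.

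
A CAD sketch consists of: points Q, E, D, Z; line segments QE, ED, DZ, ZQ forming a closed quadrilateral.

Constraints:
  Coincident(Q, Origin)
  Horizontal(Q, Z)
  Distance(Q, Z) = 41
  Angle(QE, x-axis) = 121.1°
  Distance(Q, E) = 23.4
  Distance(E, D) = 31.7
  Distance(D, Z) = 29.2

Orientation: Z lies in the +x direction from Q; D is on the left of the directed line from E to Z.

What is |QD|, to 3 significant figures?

27.9

Q is at the origin; Q and Z share the same y with |QZ| = 41.0 and Z in +x, so Z = (41.0, 0). QE runs at 121.1° with |QE| = 23.4, so E = (-12.1, 20.0). D is determined by |ED| = 31.7 and |DZ| = 29.2 together: it lies at the intersection of circle(E, 31.7) and circle(Z, 29.2). With |EZ| = 56.7, the foot of the radical line on EZ is 29.7 from E and the perpendicular offset is √(31.7² − 29.7²) = 11.0. Taking the left-of-EZ solution: D = (19.6, 19.9).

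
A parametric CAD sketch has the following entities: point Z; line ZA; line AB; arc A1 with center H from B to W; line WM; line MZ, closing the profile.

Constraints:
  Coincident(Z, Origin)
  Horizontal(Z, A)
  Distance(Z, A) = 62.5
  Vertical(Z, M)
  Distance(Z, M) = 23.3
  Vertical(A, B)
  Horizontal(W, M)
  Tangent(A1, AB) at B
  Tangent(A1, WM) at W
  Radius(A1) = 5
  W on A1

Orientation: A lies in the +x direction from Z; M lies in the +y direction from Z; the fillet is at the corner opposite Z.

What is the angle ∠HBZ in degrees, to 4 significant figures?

16.32°

Z is at the origin; ZA is horizontal with |ZA| = 62.5 and A on the +x side, so A = (62.50, 0.000). ZM is vertical with |ZM| = 23.3 and M on the +y side, so M = (0.000, 23.30). The virtual corner opposite Z is at (62.50, 23.30). A1 meets AB tangentially, so HB is at right angles to AB and A1 meets WM tangentially, so HW is at right angles to WM, with radius 5.0, so the center H sits 5.0 in from both sides at H = (57.50, 18.30). That places the tangent points at B = (62.50, 18.30) on AB and W = (57.50, 23.30) on WM. Then cos ∠HBZ = BH·BZ / (|BH||BZ|), giving 16.32°.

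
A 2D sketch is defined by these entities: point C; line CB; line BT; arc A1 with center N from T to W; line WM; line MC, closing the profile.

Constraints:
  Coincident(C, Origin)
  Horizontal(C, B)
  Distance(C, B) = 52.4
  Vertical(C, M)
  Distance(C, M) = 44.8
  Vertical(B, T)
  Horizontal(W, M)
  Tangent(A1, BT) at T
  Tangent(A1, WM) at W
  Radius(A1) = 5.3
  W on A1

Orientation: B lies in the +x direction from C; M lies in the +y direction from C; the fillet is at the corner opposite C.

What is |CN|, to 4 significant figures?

61.47

C and M share the same x with |CM| = 44.8 and M on the +y side, so M = (0.000, 44.80). The virtual corner opposite C is at (52.40, 44.80). A1 meets BT tangentially, so NT is at right angles to BT and since A1 is tangent to WM there, NW ⟂ WM, with radius 5.3, so the center N sits 5.3 in from both sides at N = (47.10, 39.50). Then |CN| = |N − C| = 61.47.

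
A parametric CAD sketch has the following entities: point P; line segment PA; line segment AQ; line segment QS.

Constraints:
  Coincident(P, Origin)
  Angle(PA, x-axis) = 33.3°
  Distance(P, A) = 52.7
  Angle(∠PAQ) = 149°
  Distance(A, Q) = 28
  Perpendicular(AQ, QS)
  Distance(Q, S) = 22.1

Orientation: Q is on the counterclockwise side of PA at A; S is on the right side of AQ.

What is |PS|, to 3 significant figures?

88.2

P is at the origin; PA runs at 33.3° with length 52.7, so A = 52.7·(cos 33.3°, sin 33.3°) = (44.0, 28.9). ∠PAQ = 149.0°, so AQ runs at 33.3° + (180° − 149.0°) = 64.3° from the x-axis; with |AQ| = 28.0, Q = A + 28.0·(cos 64.3°, sin 64.3°) = (56.2, 54.2). AQ ⟂ QS; with |QS| = 22.1 on the right of AQ, S = Q + 22.1·(0.901, -0.434) = (76.1, 44.6). Then |PS| = |S − P| = 88.2.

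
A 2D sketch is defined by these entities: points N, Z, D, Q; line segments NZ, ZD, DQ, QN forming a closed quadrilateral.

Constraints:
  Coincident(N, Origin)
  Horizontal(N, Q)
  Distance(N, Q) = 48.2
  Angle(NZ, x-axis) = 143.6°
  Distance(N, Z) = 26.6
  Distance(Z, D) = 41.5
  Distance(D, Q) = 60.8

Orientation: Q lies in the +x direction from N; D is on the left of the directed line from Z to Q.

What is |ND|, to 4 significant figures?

46.01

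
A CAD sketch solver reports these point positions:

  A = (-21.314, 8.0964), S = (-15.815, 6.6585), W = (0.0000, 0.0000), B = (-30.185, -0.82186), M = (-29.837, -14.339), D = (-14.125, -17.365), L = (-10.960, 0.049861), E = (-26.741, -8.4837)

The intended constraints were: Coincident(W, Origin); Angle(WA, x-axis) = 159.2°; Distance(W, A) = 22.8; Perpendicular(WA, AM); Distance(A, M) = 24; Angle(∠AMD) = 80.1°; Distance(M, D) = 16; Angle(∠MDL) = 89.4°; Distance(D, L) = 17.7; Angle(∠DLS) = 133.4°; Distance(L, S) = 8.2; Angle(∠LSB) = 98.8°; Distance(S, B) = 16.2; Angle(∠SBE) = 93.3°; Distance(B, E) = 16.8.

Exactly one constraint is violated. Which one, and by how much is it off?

Distance(B, E) = 16.8 — off by 8.40.

W = (0.00, 0.00) ✓; WA at 159.2° ✓; |WA| = 22.80 ✓; ∠(WA, AM) = 90.00° ✓; |AM| = 24.00 ✓; ∠AMD = 80.10° ✓; |MD| = 16.00 ✓; ∠MDL = 89.40° ✓; |DL| = 17.70 ✓; ∠DLS = 133.4° ✓; |LS| = 8.200 ✓; ∠LSB = 98.80° ✓; |SB| = 16.20 ✓; ∠SBE = 93.30° ✓; |BE| = 8.400 ✗.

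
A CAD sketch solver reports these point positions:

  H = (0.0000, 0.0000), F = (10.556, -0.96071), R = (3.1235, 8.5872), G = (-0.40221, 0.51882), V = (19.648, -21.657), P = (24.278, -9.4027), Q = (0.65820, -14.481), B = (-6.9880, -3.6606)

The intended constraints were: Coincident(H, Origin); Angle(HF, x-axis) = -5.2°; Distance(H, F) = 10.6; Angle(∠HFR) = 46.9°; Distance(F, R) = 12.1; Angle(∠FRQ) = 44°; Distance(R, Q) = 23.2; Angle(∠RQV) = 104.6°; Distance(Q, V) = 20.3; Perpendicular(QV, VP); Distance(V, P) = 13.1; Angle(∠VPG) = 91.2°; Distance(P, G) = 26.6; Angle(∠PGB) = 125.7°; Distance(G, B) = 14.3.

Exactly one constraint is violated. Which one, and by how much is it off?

Distance(G, B) = 14.3 — off by 6.50.

H = (0.00, 0.00) ✓; HF at -5.200° ✓; |HF| = 10.60 ✓; ∠HFR = 46.90° ✓; |FR| = 12.10 ✓; ∠FRQ = 44.00° ✓; |RQ| = 23.20 ✓; ∠RQV = 104.6° ✓; |QV| = 20.30 ✓; ∠(QV, VP) = 90.00° ✓; |VP| = 13.10 ✓; ∠VPG = 91.20° ✓; |PG| = 26.60 ✓; ∠PGB = 125.7° ✓; |GB| = 7.800 ✗.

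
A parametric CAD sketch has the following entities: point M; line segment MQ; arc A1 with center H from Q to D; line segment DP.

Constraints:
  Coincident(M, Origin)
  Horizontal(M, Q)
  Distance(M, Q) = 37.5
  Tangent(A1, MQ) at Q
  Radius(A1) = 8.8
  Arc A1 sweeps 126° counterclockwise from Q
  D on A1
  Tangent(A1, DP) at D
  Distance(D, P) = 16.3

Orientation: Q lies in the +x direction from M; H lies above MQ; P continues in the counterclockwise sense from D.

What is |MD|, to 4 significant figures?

46.76

M is at the origin; MQ is horizontal with |MQ| = 37.5 and Q on the +x side, so Q = (37.50, 0.000). The tangent condition forces HQ to be normal to MQ, so H = Q + (0, 8.8) = (37.50, 8.800). On A1, Q sits at bearing -90° from H; a 126° counterclockwise sweep puts D at bearing 36°, so D = H + 8.8·(cos 36°, sin 36°) = (44.62, 13.97). Then |MD| = |D − M| = 46.76.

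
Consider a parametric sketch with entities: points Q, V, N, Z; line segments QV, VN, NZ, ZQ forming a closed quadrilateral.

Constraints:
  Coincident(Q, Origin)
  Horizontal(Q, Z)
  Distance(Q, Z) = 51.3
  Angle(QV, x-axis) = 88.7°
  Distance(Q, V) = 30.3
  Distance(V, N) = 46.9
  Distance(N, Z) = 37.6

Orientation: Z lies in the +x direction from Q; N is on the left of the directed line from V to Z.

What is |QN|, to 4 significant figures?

60.08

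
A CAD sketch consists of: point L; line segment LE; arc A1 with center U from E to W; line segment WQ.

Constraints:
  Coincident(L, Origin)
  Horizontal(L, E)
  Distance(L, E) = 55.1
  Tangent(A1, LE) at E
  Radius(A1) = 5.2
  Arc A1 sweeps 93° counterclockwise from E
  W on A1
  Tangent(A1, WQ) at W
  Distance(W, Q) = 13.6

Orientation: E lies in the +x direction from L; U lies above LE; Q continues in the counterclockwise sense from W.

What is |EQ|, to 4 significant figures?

19.57

L is at the origin; L and E share the same y with |LE| = 55.1 and E on the +x side, so E = (55.10, 0.000). The tangent condition forces UE to be normal to LE, so U = E + (0, 5.2) = (55.10, 5.200). On A1, E sits at bearing -90° from U; a 93° counterclockwise sweep puts W at bearing 3°, so W = U + 5.2·(cos 3°, sin 3°) = (60.29, 5.472). The tangent condition forces UW to be normal to WQ, so WQ runs along (−sin 3°, cos 3°); with |WQ| = 13.6, Q = (59.58, 19.05). Then |EQ| = |Q − E| = 19.57.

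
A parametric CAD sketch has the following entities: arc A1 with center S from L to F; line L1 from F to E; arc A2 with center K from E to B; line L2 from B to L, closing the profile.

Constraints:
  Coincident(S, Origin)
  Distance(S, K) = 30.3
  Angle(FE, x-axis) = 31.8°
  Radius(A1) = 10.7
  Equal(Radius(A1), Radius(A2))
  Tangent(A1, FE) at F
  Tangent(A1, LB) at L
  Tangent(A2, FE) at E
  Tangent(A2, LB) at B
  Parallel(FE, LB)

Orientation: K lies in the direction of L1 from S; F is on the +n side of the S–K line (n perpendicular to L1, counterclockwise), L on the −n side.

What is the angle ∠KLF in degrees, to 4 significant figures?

70.55°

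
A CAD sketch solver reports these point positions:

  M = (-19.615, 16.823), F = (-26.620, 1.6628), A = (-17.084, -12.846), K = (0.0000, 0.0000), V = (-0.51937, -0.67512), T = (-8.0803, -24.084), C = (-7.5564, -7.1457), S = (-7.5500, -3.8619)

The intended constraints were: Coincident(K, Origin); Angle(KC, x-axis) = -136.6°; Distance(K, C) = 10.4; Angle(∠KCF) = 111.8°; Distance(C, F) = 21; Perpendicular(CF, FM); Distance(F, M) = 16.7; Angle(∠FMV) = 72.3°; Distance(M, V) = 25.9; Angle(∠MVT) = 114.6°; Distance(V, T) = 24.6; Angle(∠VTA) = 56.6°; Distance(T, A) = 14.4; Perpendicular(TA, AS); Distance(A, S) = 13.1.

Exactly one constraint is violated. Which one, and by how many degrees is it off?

Perpendicular(TA, AS) — off by 4.60°.

K = (0.00, 0.00) ✓; KC at -136.6° ✓; |KC| = 10.40 ✓; ∠KCF = 111.8° ✓; |CF| = 21.00 ✓; ∠(CF, FM) = 90.00° ✓; |FM| = 16.70 ✓; ∠FMV = 72.30° ✓; |MV| = 25.90 ✓; ∠MVT = 114.6° ✓; |VT| = 24.60 ✓; ∠VTA = 56.60° ✓; |TA| = 14.40 ✓; ∠(TA, AS) = 85.40° ✗; |AS| = 13.10 ✓.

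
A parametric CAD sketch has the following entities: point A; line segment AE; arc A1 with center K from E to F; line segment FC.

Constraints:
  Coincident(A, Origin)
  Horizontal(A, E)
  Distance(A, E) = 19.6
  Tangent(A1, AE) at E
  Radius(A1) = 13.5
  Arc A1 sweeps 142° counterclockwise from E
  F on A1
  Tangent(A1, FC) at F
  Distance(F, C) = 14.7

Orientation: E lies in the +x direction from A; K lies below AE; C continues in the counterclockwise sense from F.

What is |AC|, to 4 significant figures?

40.31

A is at the origin; A and E share the same y with |AE| = 19.6 and E on the +x side, so E = (19.60, 0.000). Tangency of A1 to AE means the radius KE is perpendicular to AE, so K = E + (0, -13.5) = (19.60, -13.50). On A1, E sits at bearing 90° from K; a 142° counterclockwise sweep puts F at bearing 232°, so F = K + 13.5·(cos 232°, sin 232°) = (11.29, -24.14). The tangent condition forces KF to be normal to FC, so FC runs along (−sin 232°, cos 232°); with |FC| = 14.7, C = (22.87, -33.19). Then |AC| = |C − A| = 40.31.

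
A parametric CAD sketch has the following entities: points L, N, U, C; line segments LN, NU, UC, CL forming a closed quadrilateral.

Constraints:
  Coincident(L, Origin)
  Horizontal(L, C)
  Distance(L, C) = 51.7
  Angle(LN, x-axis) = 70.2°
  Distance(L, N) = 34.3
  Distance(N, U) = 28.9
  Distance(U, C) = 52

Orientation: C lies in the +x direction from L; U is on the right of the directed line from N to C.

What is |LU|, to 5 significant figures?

5.7999

Checks: |NU| = 28.90 ✓; |UC| = 52.00 ✓.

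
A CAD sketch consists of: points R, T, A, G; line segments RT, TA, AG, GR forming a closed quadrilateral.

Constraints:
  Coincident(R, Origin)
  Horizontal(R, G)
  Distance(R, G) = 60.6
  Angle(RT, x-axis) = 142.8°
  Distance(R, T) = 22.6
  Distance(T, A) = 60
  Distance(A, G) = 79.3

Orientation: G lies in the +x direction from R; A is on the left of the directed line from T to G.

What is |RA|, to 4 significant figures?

65.85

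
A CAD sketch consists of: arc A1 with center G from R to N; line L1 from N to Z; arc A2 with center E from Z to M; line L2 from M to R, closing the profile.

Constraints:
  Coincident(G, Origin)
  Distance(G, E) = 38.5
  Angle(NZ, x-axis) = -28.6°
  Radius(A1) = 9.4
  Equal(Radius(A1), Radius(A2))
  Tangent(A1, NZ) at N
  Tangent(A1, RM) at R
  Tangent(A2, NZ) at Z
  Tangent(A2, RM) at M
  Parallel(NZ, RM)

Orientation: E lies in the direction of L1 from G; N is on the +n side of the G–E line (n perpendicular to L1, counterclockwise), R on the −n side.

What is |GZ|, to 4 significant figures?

39.63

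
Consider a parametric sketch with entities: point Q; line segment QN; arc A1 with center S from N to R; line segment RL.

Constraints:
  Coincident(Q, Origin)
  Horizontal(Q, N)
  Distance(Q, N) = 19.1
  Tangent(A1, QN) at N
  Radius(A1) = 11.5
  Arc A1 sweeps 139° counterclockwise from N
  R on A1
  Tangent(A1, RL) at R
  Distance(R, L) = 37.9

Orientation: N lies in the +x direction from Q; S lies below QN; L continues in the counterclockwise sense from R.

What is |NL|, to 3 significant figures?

49.7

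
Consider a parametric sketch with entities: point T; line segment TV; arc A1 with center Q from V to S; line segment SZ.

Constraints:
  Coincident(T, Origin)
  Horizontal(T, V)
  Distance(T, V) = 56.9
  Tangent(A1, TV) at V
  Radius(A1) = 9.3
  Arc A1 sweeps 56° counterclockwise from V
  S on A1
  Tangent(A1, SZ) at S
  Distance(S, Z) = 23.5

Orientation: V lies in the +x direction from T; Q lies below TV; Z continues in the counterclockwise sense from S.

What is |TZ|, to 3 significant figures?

43.1

T is at the origin; TV is horizontal with |TV| = 56.9 and V on the +x side, so V = (56.9, 0.00). Since A1 is tangent to TV there, QV ⟂ TV, so Q = V + (0, -9.3) = (56.9, -9.30). On A1, V sits at bearing 90° from Q; a 56° counterclockwise sweep puts S at bearing 146°, so S = Q + 9.3·(cos 146°, sin 146°) = (49.2, -4.10). A1 meets SZ tangentially, so QS is at right angles to SZ, so SZ runs along (−sin 146°, cos 146°); with |SZ| = 23.5, Z = (36.0, -23.6). Then |TZ| = |Z − T| = 43.1.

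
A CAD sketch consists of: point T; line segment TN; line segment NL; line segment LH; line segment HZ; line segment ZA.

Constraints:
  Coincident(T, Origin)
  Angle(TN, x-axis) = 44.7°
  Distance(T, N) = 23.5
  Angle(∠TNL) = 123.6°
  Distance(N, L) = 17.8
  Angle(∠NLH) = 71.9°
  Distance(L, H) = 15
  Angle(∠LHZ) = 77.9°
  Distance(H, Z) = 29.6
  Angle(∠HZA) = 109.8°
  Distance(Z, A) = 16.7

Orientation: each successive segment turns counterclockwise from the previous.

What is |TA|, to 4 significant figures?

36.81

T is at the origin; TN runs at 44.7° with length 23.5, so N = (16.70, 16.53). ∠TNL = 123.6° gives NL at 101.1° from the x-axis; with |NL| = 17.8, L = (13.28, 34.00). ∠NLH = 71.9° gives LH at -150.8° from the x-axis; with |LH| = 15.0, H = (0.1831, 26.68). ∠LHZ = 77.9° gives HZ at -48.70° from the x-axis; with |HZ| = 29.6, Z = (19.72, 4.441). ∠HZA = 109.8° gives ZA at 21.50° from the x-axis; with |ZA| = 16.7, A = (35.26, 10.56). Then |TA| = |A − T| = 36.81.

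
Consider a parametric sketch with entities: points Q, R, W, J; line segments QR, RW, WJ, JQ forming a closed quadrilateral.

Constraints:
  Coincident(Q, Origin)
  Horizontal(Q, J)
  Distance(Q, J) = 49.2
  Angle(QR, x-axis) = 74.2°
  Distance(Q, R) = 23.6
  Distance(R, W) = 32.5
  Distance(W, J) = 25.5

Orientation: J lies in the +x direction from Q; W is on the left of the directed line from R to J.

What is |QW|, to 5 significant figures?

45.380

Checks: |RW| = 32.50 ✓; |WJ| = 25.50 ✓.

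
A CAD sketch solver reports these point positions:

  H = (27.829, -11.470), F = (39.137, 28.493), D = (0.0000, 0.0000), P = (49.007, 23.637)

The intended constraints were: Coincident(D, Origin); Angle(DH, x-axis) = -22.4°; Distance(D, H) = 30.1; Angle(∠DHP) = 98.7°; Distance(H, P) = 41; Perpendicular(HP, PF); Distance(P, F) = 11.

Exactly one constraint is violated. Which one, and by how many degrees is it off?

Perpendicular(HP, PF) — off by 4.90°.

D = (0.00, 0.00) ✓; DH at -22.40° ✓; |DH| = 30.10 ✓; ∠DHP = 98.70° ✓; |HP| = 41.00 ✓; ∠(HP, PF) = 94.90° ✗; |PF| = 11.00 ✓.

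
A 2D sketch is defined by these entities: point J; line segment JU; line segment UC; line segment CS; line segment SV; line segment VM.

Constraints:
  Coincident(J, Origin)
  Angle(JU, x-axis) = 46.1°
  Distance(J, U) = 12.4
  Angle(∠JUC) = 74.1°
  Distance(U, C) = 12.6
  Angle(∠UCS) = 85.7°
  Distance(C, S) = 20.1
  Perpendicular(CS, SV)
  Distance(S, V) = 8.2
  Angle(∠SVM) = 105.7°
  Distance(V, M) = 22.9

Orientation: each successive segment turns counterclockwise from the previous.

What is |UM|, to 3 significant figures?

3.42

The perpendicularity gives SV at right angles to CS, so SV runs at -23.7°; with |SV| = 8.2, V = (-3.10, -6.85). ∠SVM = 105.7° gives VM at 50.6° from the x-axis; with |VM| = 22.9, M = (11.4, 10.8). Then |UM| = |M − U| = 3.42.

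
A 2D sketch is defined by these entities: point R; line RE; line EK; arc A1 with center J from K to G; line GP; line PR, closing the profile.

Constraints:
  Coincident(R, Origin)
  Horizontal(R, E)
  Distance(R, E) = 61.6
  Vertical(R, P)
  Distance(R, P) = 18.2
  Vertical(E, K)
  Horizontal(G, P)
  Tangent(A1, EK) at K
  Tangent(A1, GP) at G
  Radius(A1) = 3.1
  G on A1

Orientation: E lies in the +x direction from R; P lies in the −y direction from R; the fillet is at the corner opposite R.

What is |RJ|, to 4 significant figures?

60.42

RP is vertical with |RP| = 18.2 and P on the −y side, so P = (0.000, -18.20). The virtual corner opposite R is at (61.60, -18.20). The tangent condition forces JK to be normal to EK and the tangent condition forces JG to be normal to GP, with radius 3.1, so the center J sits 3.1 in from both sides at J = (58.50, -15.10). Then |RJ| = |J − R| = 60.42.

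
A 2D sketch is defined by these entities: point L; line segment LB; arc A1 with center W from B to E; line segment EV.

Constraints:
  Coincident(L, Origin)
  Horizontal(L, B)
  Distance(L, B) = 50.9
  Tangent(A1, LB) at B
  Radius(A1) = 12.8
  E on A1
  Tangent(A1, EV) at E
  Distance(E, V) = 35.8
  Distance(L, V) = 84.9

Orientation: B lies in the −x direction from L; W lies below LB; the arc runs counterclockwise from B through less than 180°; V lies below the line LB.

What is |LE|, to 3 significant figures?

64.0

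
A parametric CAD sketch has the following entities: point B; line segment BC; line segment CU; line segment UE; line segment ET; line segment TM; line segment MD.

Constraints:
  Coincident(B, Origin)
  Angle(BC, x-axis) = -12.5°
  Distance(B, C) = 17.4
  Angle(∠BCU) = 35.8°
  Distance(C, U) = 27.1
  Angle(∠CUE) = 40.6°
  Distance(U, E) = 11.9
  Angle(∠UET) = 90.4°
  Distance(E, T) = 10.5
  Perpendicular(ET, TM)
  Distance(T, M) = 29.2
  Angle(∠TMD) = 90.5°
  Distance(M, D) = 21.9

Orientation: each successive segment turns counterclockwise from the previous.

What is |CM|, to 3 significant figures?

38.4

B is at the origin; BC runs at -12.5° with length 17.4, so C = (17.0, -3.77). ∠BCU = 35.8° gives CU at 132° from the x-axis; with |CU| = 27.1, U = (-1.04, 16.5). ∠CUE = 40.6° gives UE at -88.9° from the x-axis; with |UE| = 11.9, E = (-0.812, 4.57). ∠UET = 90.4° gives ET at 0.700° from the x-axis; with |ET| = 10.5, T = (9.69, 4.70). ET ⟂ TM, so TM runs at 90.7°; with |TM| = 29.2, M = (9.33, 33.9). Then |CM| = |M − C| = 38.4.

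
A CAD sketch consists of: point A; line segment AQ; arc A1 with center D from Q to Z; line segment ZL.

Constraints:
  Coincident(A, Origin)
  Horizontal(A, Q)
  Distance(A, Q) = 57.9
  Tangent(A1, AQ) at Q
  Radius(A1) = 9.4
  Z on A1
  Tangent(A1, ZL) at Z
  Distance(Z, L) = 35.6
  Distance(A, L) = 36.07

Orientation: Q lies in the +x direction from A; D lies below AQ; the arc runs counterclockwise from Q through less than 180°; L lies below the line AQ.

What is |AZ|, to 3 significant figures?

51.7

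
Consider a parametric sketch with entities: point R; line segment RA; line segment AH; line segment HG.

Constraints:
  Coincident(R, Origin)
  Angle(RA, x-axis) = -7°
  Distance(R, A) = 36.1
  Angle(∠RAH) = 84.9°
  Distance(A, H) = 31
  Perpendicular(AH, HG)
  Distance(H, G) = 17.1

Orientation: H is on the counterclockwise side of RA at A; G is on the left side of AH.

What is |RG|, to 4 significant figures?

33.58

R is at the origin; RA runs at -7.0° with length 36.1, so A = 36.1·(cos -7.0°, sin -7.0°) = (35.83, -4.399). ∠RAH = 84.9°, so AH runs at -7.0° + (180° − 84.9°) = 88.10° from the x-axis; with |AH| = 31.0, H = A + 31.0·(cos 88.10°, sin 88.10°) = (36.86, 26.58). AH ⟂ HG; with |HG| = 17.1 on the left of AH, G = H + 17.1·(-0.9995, 0.03316) = (19.77, 27.15). Then |RG| = |G − R| = 33.58.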